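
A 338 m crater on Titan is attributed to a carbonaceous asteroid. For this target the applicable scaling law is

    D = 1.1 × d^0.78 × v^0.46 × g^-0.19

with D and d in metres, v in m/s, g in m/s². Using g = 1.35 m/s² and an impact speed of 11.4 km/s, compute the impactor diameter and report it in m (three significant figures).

Rearranging for d: d = [D / (1.1 · 11400^0.46 · 1.35^-0.19)]^(1/0.78).
11400^0.46 = 73.48
1.35^-0.19 = 0.9446
Denominator = 1.1 × 73.48 × 0.9446 = 76.35
D / 76.35 = 338 / 76.35 = 4.427
d = 4.427^(1/0.78) = 4.427^1.2821 = 6.736 m

d ≈ 6.74 m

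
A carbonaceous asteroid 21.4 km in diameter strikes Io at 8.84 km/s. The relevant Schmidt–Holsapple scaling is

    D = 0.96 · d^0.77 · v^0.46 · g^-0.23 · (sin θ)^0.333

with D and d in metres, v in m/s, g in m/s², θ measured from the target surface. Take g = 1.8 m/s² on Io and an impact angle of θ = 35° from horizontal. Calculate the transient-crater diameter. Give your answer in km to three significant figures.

In SI units: d = 21400 m, v = 8840 m/s.
d^0.77 = 21400^0.77 = 2160
v^0.46 = 8840^0.46 = 65.37
g^-0.23 = 1.8^-0.23 = 0.8735
(sin 35°)^0.333 = 0.5736^0.333 = 0.8310
D = 0.96 × 2160 × 65.37 × 0.8735 × 0.8310 = 98394 m
   = 98.39 km

D ≈ 98.4 km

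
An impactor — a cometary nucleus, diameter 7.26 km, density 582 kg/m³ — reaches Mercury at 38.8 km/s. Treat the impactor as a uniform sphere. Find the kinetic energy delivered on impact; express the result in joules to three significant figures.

d = 7260 m; v = 38800 m/s.
Mass m = (π/6) ρ d³ = (π/6) × 582 × (7260)³ = 1.166 × 10^14 kg
E = ½ m v² = 0.5 × 1.166 × 10^14 × (38800)² = 8.777 × 10^22 J

E ≈ 8.78 × 10^22 J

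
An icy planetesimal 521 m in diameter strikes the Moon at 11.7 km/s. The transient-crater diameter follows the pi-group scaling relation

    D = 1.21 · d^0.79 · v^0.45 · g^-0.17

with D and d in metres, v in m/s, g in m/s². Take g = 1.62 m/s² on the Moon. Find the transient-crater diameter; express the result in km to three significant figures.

D ≈ 10.6 km

In SI units: v = 11700 m/s.
d^0.79 = 521^0.79 = 140.1
v^0.45 = 11700^0.45 = 67.71
g^-0.17 = 1.62^-0.17 = 0.9213
D = 1.21 × 140.1 × 67.71 × 0.9213 = 10575 m
   = 10.57 km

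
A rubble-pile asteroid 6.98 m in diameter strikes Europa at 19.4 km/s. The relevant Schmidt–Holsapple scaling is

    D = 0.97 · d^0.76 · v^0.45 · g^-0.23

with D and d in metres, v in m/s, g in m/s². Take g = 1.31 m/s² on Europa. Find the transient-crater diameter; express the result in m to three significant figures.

D ≈ 339 m

In SI units: v = 19400 m/s.
d^0.76 = 6.98^0.76 = 4.379
v^0.45 = 19400^0.45 = 85.02
g^-0.23 = 1.31^-0.23 = 0.9398
D = 0.97 × 4.379 × 85.02 × 0.9398 = 339.4 m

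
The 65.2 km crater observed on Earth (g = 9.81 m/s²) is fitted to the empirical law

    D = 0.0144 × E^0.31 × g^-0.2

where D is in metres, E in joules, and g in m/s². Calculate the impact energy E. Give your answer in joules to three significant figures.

Rearranging: E = [D / (0.0144 · g^-0.2)]^(1/0.31).
D = 65200 m.
g^-0.2 = 9.81^-0.2 = 0.6334
D / (0.0144 × 0.6334) = 65200 / (9.121 × 10^-3) = 7.148 × 10^6
E = (7.148 × 10^6)^3.2258 = 1.289 × 10^22 J

E ≈ 1.29 × 10^22 J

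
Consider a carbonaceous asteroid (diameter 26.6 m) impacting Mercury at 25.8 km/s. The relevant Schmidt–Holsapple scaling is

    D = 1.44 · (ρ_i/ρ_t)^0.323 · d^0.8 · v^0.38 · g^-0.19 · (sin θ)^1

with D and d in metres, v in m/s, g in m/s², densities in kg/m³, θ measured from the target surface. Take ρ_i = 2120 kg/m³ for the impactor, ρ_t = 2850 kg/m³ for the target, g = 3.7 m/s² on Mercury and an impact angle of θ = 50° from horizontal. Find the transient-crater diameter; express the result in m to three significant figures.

D ≈ 512 m

In SI units: v = 25800 m/s.
(ρ_i/ρ_t)^0.323 = (2120/2850)^0.323 = 0.9088
d^0.8 = 26.6^0.8 = 13.80
v^0.38 = 25800^0.38 = 47.47
g^-0.19 = 3.7^-0.19 = 0.7799
(sin 50°)^1 = 0.7660^1 = 0.7660
D = 1.44 × 0.9088 × 13.80 × 47.47 × 0.7799 × 0.7660 = 512.1 m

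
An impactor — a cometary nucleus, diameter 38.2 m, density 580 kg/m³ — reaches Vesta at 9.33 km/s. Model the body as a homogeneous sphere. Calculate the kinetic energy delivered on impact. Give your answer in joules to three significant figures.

E ≈ 7.37 × 10^14 J

v = 9330 m/s.
Mass m = (π/6) ρ d³ = (π/6) × 580 × (38.2)³ = 1.693 × 10^7 kg
E = ½ m v² = 0.5 × 1.693 × 10^7 × (9330)² = 7.369 × 10^14 J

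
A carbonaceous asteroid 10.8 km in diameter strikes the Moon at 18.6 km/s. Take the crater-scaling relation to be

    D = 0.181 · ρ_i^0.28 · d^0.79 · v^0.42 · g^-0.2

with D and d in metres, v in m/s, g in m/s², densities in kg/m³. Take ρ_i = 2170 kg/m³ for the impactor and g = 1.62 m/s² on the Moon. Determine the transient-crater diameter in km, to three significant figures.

D ≈ 135 km

In SI units: d = 10800 m, v = 18600 m/s.
ρ_i^0.28 = 2170^0.28 = 8.594
d^0.79 = 10800^0.79 = 1536
v^0.42 = 18600^0.42 = 62.11
g^-0.2 = 1.62^-0.2 = 0.9080
D = 0.181 × 8.594 × 1536 × 62.11 × 0.9080 = 1.347 × 10^5 m
   = 134.7 km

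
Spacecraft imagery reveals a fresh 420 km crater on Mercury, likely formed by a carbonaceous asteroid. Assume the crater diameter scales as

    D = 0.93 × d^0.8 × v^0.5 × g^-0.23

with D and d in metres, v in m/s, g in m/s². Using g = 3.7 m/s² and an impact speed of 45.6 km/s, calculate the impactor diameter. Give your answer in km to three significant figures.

d ≈ 20.9 km

Rearranging for d: d = [D / (0.93 · 45600^0.5 · 3.7^-0.23)]^(1/0.8).
D = 420000 m.
45600^0.5 = 213.5
3.7^-0.23 = 0.7401
Denominator = 0.93 × 213.5 × 0.7401 = 147.0
D / 147.0 = 420000 / 147.0 = 2857
d = 2857^(1/0.8) = 2857^1.25 = 20888 m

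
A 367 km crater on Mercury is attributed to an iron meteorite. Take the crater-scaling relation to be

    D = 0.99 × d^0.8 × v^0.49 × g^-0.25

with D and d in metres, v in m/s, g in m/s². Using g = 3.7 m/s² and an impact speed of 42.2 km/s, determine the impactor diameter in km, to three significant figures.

d ≈ 20.2 km

Rearranging for d: d = [D / (0.99 · 42200^0.49 · 3.7^-0.25)]^(1/0.8).
D = 367000 m.
42200^0.49 = 184.7
3.7^-0.25 = 0.7210
Denominator = 0.99 × 184.7 × 0.7210 = 131.8
D / 131.8 = 367000 / 131.8 = 2785
d = 2785^(1/0.8) = 2785^1.25 = 20232 m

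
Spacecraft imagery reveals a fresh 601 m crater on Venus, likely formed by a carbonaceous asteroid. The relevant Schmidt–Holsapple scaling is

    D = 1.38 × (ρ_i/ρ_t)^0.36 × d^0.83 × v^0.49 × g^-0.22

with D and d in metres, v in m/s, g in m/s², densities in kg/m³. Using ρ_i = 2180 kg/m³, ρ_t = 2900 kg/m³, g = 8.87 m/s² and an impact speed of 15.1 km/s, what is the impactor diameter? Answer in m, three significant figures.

Rearranging for d: d = [D / (1.38 · (2180/2900)^0.36 · 15100^0.49 · 8.87^-0.22)]^(1/0.83).
(2180/2900)^0.36 = 0.9024
15100^0.49 = 111.6
8.87^-0.22 = 0.6187
Denominator = 1.38 × 0.9024 × 111.6 × 0.6187 = 85.98
D / 85.98 = 601 / 85.98 = 6.990
d = 6.990^(1/0.83) = 6.990^1.2048 = 10.41 m

d ≈ 10.4 m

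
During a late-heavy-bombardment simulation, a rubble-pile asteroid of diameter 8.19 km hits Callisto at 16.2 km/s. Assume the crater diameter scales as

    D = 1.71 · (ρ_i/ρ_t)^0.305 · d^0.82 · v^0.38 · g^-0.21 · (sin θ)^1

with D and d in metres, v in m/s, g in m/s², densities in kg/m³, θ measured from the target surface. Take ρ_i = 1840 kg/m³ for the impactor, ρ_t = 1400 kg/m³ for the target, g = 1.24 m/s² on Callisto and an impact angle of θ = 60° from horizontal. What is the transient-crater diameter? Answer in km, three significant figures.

D ≈ 99.0 km

In SI units: d = 8190 m, v = 16200 m/s.
(ρ_i/ρ_t)^0.305 = (1840/1400)^0.305 = 1.087
d^0.82 = 8190^0.82 = 1618
v^0.38 = 16200^0.38 = 39.78
g^-0.21 = 1.24^-0.21 = 0.9558
(sin 60°)^1 = 0.8660^1 = 0.8660
D = 1.71 × 1.087 × 1618 × 39.78 × 0.9558 × 0.8660 = 99027 m
   = 99.03 km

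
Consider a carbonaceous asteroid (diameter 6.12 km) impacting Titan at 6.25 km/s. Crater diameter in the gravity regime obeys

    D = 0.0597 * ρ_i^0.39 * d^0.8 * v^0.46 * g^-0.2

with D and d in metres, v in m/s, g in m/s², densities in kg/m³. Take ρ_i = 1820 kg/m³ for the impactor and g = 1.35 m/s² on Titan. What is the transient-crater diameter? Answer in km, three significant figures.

D ≈ 62.6 km

In SI units: d = 6120 m, v = 6250 m/s.
ρ_i^0.39 = 1820^0.39 = 18.68
d^0.8 = 6120^0.8 = 1070
v^0.46 = 6250^0.46 = 55.73
g^-0.2 = 1.35^-0.2 = 0.9417
D = 0.0597 × 18.68 × 1070 × 55.73 × 0.9417 = 62623 m
   = 62.62 km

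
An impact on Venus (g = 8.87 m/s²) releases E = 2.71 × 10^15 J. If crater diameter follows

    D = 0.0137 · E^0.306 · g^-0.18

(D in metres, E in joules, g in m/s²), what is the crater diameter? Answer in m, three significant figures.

E^0.306 = (2.71 × 10^15)^0.306 = 5.278 × 10^4
g^-0.18 = 8.87^-0.18 = 0.6751
D = 0.0137 × 5.278 × 10^4 × 0.6751 = 488.2 m

D ≈ 488 m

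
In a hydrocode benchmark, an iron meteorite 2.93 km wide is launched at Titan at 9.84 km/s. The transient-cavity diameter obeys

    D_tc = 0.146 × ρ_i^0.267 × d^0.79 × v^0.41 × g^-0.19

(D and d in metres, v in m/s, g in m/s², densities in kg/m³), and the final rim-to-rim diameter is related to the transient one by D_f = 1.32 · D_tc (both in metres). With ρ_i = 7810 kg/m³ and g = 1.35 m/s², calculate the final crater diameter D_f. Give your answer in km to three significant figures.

In SI: d = 2930 m, v = 9840 m/s.
ρ_i^0.267 = 7810^0.267 = 10.95
d^0.79 = 2930^0.79 = 548.1
v^0.41 = 9840^0.41 = 43.36
g^-0.19 = 1.35^-0.19 = 0.9446
D_tc = 0.146 × 10.95 × 548.1 × 43.36 × 0.9446 = 35890 m
D_f = 1.32 × 35890 = 47375 m
     = 47.37 km

D_f ≈ 47.4 km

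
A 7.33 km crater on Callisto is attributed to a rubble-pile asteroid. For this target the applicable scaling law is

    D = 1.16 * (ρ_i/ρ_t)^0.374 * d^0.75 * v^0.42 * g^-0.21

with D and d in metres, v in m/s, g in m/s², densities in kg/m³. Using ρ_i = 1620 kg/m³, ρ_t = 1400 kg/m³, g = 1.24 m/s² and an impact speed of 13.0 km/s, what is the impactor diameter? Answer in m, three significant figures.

Rearranging for d: d = [D / (1.16 · (1620/1400)^0.374 · 13000^0.42 · 1.24^-0.21)]^(1/0.75).
D = 7330 m.
(1620/1400)^0.374 = 1.056
13000^0.42 = 53.44
1.24^-0.21 = 0.9558
Denominator = 1.16 × 1.056 × 53.44 × 0.9558 = 62.57
D / 62.57 = 7330 / 62.57 = 117.1
d = 117.1^(1/0.75) = 117.1^1.3333 = 572.8 m

d ≈ 573 m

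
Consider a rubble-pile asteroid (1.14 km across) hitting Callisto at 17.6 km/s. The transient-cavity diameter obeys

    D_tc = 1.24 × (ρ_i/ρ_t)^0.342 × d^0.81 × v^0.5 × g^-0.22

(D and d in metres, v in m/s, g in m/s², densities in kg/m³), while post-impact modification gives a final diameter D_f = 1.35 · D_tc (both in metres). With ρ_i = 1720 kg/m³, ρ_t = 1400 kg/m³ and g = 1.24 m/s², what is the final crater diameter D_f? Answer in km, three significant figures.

In SI: d = 1140 m, v = 17600 m/s.
(ρ_i/ρ_t)^0.342 = (1720/1400)^0.342 = 1.073
d^0.81 = 1140^0.81 = 299.3
v^0.5 = 17600^0.5 = 132.7
g^-0.22 = 1.24^-0.22 = 0.9538
D_tc = 1.24 × 1.073 × 299.3 × 132.7 × 0.9538 = 50400 m
D_f = 1.35 × 50400 = 68040 m
     = 68.04 km

D_f ≈ 68.0 km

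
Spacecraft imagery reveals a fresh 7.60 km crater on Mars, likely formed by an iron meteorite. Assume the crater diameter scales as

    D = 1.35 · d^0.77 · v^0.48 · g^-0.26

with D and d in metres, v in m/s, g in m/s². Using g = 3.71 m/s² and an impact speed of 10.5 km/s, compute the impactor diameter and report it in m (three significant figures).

d ≈ 360 m

Rearranging for d: d = [D / (1.35 · 10500^0.48 · 3.71^-0.26)]^(1/0.77).
D = 7600 m.
10500^0.48 = 85.15
3.71^-0.26 = 0.7112
Denominator = 1.35 × 85.15 × 0.7112 = 81.75
D / 81.75 = 7600 / 81.75 = 92.97
d = 92.97^(1/0.77) = 92.97^1.2987 = 360.0 m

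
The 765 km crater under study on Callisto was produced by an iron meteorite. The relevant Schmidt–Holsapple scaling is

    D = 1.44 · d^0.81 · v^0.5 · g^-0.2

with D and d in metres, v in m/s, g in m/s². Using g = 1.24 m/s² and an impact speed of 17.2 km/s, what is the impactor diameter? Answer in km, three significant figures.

Rearranging for d: d = [D / (1.44 · 17200^0.5 · 1.24^-0.2)]^(1/0.81).
D = 765000 m.
17200^0.5 = 131.1
1.24^-0.2 = 0.9579
Denominator = 1.44 × 131.1 × 0.9579 = 180.8
D / 180.8 = 765000 / 180.8 = 4231
d = 4231^(1/0.81) = 4231^1.2346 = 30006 m

d ≈ 30.0 km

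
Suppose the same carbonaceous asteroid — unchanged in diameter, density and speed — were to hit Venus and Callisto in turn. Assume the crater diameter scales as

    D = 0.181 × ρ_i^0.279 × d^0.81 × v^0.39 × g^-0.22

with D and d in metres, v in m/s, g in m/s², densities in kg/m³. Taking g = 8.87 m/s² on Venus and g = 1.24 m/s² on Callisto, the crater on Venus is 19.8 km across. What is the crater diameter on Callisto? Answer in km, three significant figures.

D ≈ 30.5 km

All impactor-dependent factors cancel in the ratio, leaving D_Callisto/D_Venus = (g_Callisto/g_Venus)^-0.22.
(1.24/8.87)^-0.22 = 0.1398^-0.22 = 1.542
D_Callisto = 1.542 × 19.8 km = 30.5 km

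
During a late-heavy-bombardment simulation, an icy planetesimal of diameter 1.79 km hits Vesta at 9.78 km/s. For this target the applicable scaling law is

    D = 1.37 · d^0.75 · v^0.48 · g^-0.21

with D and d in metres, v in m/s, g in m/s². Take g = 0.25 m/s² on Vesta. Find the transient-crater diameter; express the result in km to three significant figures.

In SI units: d = 1790 m, v = 9780 m/s.
d^0.75 = 1790^0.75 = 275.2
v^0.48 = 9780^0.48 = 82.29
g^-0.21 = 0.25^-0.21 = 1.338
D = 1.37 × 275.2 × 82.29 × 1.338 = 41512 m
   = 41.51 km

D ≈ 41.5 km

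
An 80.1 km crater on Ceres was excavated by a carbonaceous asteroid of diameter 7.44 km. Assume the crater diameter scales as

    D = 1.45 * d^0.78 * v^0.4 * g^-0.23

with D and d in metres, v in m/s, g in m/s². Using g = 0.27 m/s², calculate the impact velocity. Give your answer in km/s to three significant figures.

Rearranging for v: v = [D / (1.45 · 7440^0.78 · 0.27^-0.23)]^(1/0.4).
D = 80100 m.
7440^0.78 = 1047
0.27^-0.23 = 1.351
Denominator = 1.45 × 1047 × 1.351 = 2051
D / 2051 = 80100 / 2051 = 39.05
v = 39.05^(1/0.4) = 39.05^2.5 = 9529 m/s

v ≈ 9.53 km/s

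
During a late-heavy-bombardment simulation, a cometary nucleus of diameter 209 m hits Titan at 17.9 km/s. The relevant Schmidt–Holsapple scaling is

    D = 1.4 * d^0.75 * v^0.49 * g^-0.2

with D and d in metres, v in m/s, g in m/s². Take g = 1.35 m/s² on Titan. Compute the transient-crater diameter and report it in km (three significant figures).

D ≈ 8.79 km

In SI units: v = 17900 m/s.
d^0.75 = 209^0.75 = 54.97
v^0.49 = 17900^0.49 = 121.3
g^-0.2 = 1.35^-0.2 = 0.9417
D = 1.4 × 54.97 × 121.3 × 0.9417 = 8791 m
   = 8.791 km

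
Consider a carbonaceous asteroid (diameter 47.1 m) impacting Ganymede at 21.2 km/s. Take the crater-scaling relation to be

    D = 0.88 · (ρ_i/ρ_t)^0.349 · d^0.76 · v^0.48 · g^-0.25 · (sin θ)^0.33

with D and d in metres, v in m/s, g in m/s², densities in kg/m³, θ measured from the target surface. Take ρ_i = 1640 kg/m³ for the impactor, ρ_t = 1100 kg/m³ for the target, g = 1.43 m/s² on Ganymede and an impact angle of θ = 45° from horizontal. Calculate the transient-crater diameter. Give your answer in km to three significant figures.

D ≈ 1.84 km

In SI units: v = 21200 m/s.
(ρ_i/ρ_t)^0.349 = (1640/1100)^0.349 = 1.150
d^0.76 = 47.1^0.76 = 18.69
v^0.48 = 21200^0.48 = 119.3
g^-0.25 = 1.43^-0.25 = 0.9145
(sin 45°)^0.33 = 0.7071^0.33 = 0.8919
D = 0.88 × 1.150 × 18.69 × 119.3 × 0.9145 × 0.8919 = 1840 m
   = 1.840 km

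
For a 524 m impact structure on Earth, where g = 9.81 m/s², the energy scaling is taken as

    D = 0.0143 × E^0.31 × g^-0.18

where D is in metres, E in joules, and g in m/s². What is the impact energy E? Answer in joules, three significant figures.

E ≈ 1.99 × 10^15 J

Rearranging: E = [D / (0.0143 · g^-0.18)]^(1/0.31).
g^-0.18 = 9.81^-0.18 = 0.6630
D / (0.0143 × 0.6630) = 524 / (9.481 × 10^-3) = 5.527 × 10^4
E = (5.527 × 10^4)^3.2258 = 1.988 × 10^15 J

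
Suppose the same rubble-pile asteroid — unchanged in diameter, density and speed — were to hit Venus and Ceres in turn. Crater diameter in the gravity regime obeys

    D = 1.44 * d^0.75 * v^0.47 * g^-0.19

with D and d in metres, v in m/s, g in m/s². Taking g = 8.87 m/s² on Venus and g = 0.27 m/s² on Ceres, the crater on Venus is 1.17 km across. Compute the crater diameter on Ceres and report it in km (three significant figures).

D ≈ 2.27 km

All impactor-dependent factors cancel in the ratio, leaving D_Ceres/D_Venus = (g_Ceres/g_Venus)^-0.19.
(0.27/8.87)^-0.19 = 0.03044^-0.19 = 1.942
D_Ceres = 1.942 × 1.17 km = 2.27 km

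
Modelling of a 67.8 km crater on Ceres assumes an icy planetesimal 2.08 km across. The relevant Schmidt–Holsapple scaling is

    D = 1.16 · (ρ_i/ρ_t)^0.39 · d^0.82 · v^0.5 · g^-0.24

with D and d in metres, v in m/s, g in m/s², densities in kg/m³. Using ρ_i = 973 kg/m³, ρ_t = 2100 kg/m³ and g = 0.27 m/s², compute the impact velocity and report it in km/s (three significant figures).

Rearranging for v: v = [D / (1.16 · (973/2100)^0.39 · 2080^0.82 · 0.27^-0.24)]^(1/0.5).
D = 67800 m.
(973/2100)^0.39 = 0.7408
2080^0.82 = 525.8
0.27^-0.24 = 1.369
Denominator = 1.16 × 0.7408 × 525.8 × 1.369 = 618.6
D / 618.6 = 67800 / 618.6 = 109.6
v = 109.6^(1/0.5) = 109.6^2 = 12012 m/s

v ≈ 12.0 km/s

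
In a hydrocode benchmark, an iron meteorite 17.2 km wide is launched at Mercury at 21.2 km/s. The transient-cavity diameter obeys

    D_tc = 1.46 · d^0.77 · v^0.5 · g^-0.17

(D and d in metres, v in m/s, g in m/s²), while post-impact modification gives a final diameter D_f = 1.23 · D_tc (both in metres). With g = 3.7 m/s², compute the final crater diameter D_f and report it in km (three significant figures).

D_f ≈ 382 km

In SI: d = 17200 m, v = 21200 m/s.
d^0.77 = 17200^0.77 = 1825
v^0.5 = 21200^0.5 = 145.6
g^-0.17 = 3.7^-0.17 = 0.8006
D_tc = 1.46 × 1825 × 145.6 × 0.8006 = 3.106 × 10^5 m
D_f = 1.23 × 3.106 × 10^5 = 3.820 × 10^5 m
     = 382.0 km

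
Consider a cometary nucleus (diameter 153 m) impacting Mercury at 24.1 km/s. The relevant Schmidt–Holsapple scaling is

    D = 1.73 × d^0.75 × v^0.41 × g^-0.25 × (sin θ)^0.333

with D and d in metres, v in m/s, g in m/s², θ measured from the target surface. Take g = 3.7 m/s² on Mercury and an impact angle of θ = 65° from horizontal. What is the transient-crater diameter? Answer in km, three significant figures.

In SI units: v = 24100 m/s.
d^0.75 = 153^0.75 = 43.50
v^0.41 = 24100^0.41 = 62.61
g^-0.25 = 3.7^-0.25 = 0.7210
(sin 65°)^0.333 = 0.9063^0.333 = 0.9678
D = 1.73 × 43.50 × 62.61 × 0.7210 × 0.9678 = 3288 m
   = 3.288 km

D ≈ 3.29 km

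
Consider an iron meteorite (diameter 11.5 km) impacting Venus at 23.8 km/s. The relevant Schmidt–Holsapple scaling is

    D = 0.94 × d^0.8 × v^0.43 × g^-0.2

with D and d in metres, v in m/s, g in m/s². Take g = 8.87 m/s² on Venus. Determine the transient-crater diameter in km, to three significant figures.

In SI units: d = 11500 m, v = 23800 m/s.
d^0.8 = 11500^0.8 = 1772
v^0.43 = 23800^0.43 = 76.20
g^-0.2 = 8.87^-0.2 = 0.6463
D = 0.94 × 1772 × 76.20 × 0.6463 = 82032 m
   = 82.03 km

D ≈ 82.0 km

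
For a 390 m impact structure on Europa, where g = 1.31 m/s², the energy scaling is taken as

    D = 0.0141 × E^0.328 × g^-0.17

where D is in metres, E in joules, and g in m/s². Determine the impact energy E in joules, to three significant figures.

E ≈ 4.01 × 10^13 J

Rearranging: E = [D / (0.0141 · g^-0.17)]^(1/0.328).
g^-0.17 = 1.31^-0.17 = 0.9551
D / (0.0141 × 0.9551) = 390 / (0.01347) = 2.895 × 10^4
E = (2.895 × 10^4)^3.0488 = 4.006 × 10^13 J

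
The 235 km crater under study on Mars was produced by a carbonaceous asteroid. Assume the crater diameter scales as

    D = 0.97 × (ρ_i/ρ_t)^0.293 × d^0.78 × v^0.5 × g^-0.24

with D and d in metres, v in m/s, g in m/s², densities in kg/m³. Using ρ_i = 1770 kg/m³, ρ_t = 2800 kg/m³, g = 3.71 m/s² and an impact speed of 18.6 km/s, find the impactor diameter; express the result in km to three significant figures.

Rearranging for d: d = [D / (0.97 · (1770/2800)^0.293 · 18600^0.5 · 3.71^-0.24)]^(1/0.78).
D = 235000 m.
(1770/2800)^0.293 = 0.8743
18600^0.5 = 136.4
3.71^-0.24 = 0.7300
Denominator = 0.97 × 0.8743 × 136.4 × 0.7300 = 84.44
D / 84.44 = 235000 / 84.44 = 2783
d = 2783^(1/0.78) = 2783^1.2821 = 26074 m

d ≈ 26.1 km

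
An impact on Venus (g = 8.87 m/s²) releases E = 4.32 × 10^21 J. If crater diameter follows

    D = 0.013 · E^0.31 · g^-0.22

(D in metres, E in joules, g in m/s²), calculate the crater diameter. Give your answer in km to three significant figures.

D ≈ 41.0 km

E^0.31 = (4.32 × 10^21)^0.31 = 5.093 × 10^6
g^-0.22 = 8.87^-0.22 = 0.6187
D = 0.013 × 5.093 × 10^6 × 0.6187 = 40964 m
   = 40.96 km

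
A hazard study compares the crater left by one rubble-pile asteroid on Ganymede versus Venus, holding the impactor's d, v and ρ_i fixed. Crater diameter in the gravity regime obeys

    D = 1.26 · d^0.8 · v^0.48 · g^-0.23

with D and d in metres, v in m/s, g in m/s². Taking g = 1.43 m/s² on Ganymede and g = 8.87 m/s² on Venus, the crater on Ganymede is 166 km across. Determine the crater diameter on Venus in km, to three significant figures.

D ≈ 109 km

All impactor-dependent factors cancel in the ratio, leaving D_Venus/D_Ganymede = (g_Venus/g_Ganymede)^-0.23.
(8.87/1.43)^-0.23 = 6.203^-0.23 = 0.6572
D_Venus = 0.6572 × 166 km = 109 km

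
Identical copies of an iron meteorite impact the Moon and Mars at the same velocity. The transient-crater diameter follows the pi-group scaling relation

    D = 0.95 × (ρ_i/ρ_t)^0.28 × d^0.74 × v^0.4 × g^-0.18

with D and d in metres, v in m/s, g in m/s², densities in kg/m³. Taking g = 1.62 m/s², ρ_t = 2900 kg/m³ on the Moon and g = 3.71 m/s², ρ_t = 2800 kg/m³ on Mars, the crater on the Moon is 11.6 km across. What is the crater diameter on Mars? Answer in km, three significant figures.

The impactor-only factors (d, v, ρ_i) cancel in the ratio, leaving D_Mars/D_Moon = (g_Mars/g_Moon)^-0.18 · (ρ_t,Moon/ρ_t,Mars)^0.28.
(3.71/1.62)^-0.18 = 2.290^-0.18 = 0.8614
(2900/2800)^0.28 = 1.036^0.28 = 1.010
Ratio = 0.8614 × 1.010 = 0.8700
D_Mars = 0.8700 × 11.6 km = 10.1 km

D ≈ 10.1 km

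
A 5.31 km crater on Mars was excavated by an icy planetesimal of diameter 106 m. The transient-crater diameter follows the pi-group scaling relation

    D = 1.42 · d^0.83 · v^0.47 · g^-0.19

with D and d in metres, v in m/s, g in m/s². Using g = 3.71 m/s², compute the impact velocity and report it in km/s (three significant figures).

Rearranging for v: v = [D / (1.42 · 106^0.83 · 3.71^-0.19)]^(1/0.47).
D = 5310 m.
106^0.83 = 47.97
3.71^-0.19 = 0.7795
Denominator = 1.42 × 47.97 × 0.7795 = 53.10
D / 53.10 = 5310 / 53.10 = 100.0
v = 100.0^(1/0.47) = 100.0^2.1277 = 18005 m/s

v ≈ 18.0 km/s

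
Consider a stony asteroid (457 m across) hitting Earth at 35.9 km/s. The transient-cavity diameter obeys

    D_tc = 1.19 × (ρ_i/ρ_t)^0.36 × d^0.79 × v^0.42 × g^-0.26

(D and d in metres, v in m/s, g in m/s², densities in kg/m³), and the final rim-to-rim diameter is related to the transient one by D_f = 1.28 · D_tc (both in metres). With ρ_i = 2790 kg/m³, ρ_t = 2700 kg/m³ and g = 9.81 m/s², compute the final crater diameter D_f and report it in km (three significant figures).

v = 35900 m/s.
(ρ_i/ρ_t)^0.36 = (2790/2700)^0.36 = 1.012
d^0.79 = 457^0.79 = 126.3
v^0.42 = 35900^0.42 = 81.87
g^-0.26 = 9.81^-0.26 = 0.5523
D_tc = 1.19 × 1.012 × 126.3 × 81.87 × 0.5523 = 6878 m
D_f = 1.28 × 6878 = 8804 m
     = 8.804 km

D_f ≈ 8.80 km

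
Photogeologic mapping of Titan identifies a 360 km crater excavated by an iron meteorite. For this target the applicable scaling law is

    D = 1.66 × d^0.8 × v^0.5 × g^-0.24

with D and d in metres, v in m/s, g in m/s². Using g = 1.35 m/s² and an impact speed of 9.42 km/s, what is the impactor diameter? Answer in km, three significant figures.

Rearranging for d: d = [D / (1.66 · 9420^0.5 · 1.35^-0.24)]^(1/0.8).
D = 360000 m.
9420^0.5 = 97.06
1.35^-0.24 = 0.9305
Denominator = 1.66 × 97.06 × 0.9305 = 149.9
D / 149.9 = 360000 / 149.9 = 2402
d = 2402^(1/0.8) = 2402^1.25 = 16816 m

d ≈ 16.8 km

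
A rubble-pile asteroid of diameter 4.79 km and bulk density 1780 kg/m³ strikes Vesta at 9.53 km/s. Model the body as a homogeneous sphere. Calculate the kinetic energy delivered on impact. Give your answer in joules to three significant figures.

E ≈ 4.65 × 10^21 J

d = 4790 m; v = 9530 m/s.
Mass m = (π/6) ρ d³ = (π/6) × 1780 × (4790)³ = 1.024 × 10^14 kg
E = ½ m v² = 0.5 × 1.024 × 10^14 × (9530)² = 4.650 × 10^21 J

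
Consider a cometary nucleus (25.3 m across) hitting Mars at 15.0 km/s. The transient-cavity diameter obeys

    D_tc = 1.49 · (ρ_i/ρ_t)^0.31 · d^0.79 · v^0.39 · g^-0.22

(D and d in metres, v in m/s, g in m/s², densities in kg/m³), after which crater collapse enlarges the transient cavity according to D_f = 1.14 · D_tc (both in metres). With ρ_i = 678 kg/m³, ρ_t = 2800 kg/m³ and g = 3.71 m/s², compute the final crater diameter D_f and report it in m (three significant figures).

D_f ≈ 448 m

v = 15000 m/s.
(ρ_i/ρ_t)^0.31 = (678/2800)^0.31 = 0.6443
d^0.79 = 25.3^0.79 = 12.84
v^0.39 = 15000^0.39 = 42.53
g^-0.22 = 3.71^-0.22 = 0.7494
D_tc = 1.49 × 0.6443 × 12.84 × 42.53 × 0.7494 = 392.9 m
D_f = 1.14 × 392.9 = 447.9 m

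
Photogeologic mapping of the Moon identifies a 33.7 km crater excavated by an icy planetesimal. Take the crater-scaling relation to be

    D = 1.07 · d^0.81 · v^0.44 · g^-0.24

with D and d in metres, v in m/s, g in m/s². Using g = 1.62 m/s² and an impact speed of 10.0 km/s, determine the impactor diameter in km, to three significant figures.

Rearranging for d: d = [D / (1.07 · 10000^0.44 · 1.62^-0.24)]^(1/0.81).
D = 33700 m.
10000^0.44 = 57.54
1.62^-0.24 = 0.8907
Denominator = 1.07 × 57.54 × 0.8907 = 54.84
D / 54.84 = 33700 / 54.84 = 614.5
d = 614.5^(1/0.81) = 614.5^1.2346 = 2771 m

d ≈ 2.77 km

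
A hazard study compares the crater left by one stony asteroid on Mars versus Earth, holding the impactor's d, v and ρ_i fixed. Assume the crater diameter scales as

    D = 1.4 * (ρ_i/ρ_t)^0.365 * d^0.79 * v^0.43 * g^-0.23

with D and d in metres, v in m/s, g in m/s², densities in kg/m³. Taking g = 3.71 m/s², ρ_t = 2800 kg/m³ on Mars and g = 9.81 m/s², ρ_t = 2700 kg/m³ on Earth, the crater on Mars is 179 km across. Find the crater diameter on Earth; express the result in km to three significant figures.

D ≈ 145 km

The impactor-only factors (d, v, ρ_i) cancel in the ratio, leaving D_Earth/D_Mars = (g_Earth/g_Mars)^-0.23 · (ρ_t,Mars/ρ_t,Earth)^0.365.
(9.81/3.71)^-0.23 = 2.644^-0.23 = 0.7996
(2800/2700)^0.365 = 1.037^0.365 = 1.013
Ratio = 0.7996 × 1.013 = 0.8100
D_Earth = 0.8100 × 179 km = 145 km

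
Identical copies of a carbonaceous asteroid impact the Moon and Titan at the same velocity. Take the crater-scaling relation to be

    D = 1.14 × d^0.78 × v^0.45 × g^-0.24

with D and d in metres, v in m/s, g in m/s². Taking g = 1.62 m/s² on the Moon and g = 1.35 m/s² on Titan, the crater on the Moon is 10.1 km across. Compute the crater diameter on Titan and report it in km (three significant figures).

All impactor-dependent factors cancel in the ratio, leaving D_Titan/D_Moon = (g_Titan/g_Moon)^-0.24.
(1.35/1.62)^-0.24 = 0.8333^-0.24 = 1.045
D_Titan = 1.045 × 10.1 km = 10.6 km

D ≈ 10.6 km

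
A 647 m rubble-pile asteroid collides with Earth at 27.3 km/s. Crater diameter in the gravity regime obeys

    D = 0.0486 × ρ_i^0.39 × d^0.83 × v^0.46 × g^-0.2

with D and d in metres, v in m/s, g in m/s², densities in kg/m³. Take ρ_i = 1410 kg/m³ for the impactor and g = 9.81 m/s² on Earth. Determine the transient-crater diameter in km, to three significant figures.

D ≈ 12.3 km

In SI units: v = 27300 m/s.
ρ_i^0.39 = 1410^0.39 = 16.91
d^0.83 = 647^0.83 = 215.3
v^0.46 = 27300^0.46 = 109.8
g^-0.2 = 9.81^-0.2 = 0.6334
D = 0.0486 × 16.91 × 215.3 × 109.8 × 0.6334 = 12306 m
   = 12.31 km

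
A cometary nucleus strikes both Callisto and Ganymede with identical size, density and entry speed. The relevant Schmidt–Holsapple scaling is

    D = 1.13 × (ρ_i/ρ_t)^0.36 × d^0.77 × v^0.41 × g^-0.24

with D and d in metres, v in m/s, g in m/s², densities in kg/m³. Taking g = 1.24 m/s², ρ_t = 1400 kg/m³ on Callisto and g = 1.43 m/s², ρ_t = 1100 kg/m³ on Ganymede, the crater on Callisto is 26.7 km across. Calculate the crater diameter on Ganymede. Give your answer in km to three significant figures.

The impactor-only factors (d, v, ρ_i) cancel in the ratio, leaving D_Ganymede/D_Callisto = (g_Ganymede/g_Callisto)^-0.24 · (ρ_t,Callisto/ρ_t,Ganymede)^0.36.
(1.43/1.24)^-0.24 = 1.153^-0.24 = 0.9664
(1400/1100)^0.36 = 1.273^0.36 = 1.091
Ratio = 0.9664 × 1.091 = 1.054
D_Ganymede = 1.054 × 26.7 km = 28.1 km

D ≈ 28.1 km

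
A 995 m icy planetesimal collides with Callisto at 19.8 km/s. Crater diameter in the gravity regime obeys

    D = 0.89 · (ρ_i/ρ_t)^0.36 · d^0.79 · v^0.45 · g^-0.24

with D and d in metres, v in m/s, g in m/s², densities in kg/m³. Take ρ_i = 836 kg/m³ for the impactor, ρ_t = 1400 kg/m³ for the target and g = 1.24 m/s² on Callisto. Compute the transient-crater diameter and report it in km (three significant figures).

In SI units: v = 19800 m/s.
(ρ_i/ρ_t)^0.36 = (836/1400)^0.36 = 0.8306
d^0.79 = 995^0.79 = 233.5
v^0.45 = 19800^0.45 = 85.80
g^-0.24 = 1.24^-0.24 = 0.9497
D = 0.89 × 0.8306 × 233.5 × 85.80 × 0.9497 = 14065 m
   = 14.07 km

D ≈ 14.1 km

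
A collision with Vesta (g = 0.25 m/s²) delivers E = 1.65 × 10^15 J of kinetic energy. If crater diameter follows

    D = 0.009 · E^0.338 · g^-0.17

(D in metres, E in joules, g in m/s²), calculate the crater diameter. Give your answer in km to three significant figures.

E^0.338 = (1.65 × 10^15)^0.338 = 1.392 × 10^5
g^-0.17 = 0.25^-0.17 = 1.266
D = 0.009 × 1.392 × 10^5 × 1.266 = 1586 m
   = 1.586 km

D ≈ 1.59 km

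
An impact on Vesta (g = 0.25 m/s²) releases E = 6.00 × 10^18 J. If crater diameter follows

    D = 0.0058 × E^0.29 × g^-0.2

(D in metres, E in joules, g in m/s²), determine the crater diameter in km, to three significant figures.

E^0.29 = (6.00 × 10^18)^0.29 = 2.790 × 10^5
g^-0.2 = 0.25^-0.2 = 1.320
D = 0.0058 × 2.790 × 10^5 × 1.320 = 2136 m
   = 2.136 km

D ≈ 2.14 km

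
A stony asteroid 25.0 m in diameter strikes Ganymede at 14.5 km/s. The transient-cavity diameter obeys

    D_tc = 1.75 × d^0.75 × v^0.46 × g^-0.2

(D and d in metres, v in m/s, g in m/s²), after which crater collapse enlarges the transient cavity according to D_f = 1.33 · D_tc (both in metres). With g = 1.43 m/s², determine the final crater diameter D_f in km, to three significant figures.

D_f ≈ 1.99 km

v = 14500 m/s.
d^0.75 = 25^0.75 = 11.18
v^0.46 = 14500^0.46 = 82.08
g^-0.2 = 1.43^-0.2 = 0.9310
D_tc = 1.75 × 11.18 × 82.08 × 0.9310 = 1495 m
D_f = 1.33 × 1495 = 1988 m
     = 1.988 km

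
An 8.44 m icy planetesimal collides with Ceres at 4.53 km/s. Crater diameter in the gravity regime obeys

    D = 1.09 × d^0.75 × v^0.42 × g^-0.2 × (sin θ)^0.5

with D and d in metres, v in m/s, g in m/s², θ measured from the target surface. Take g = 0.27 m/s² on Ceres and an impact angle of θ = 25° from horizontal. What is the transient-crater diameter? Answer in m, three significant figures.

D ≈ 156 m

In SI units: v = 4530 m/s.
d^0.75 = 8.44^0.75 = 4.952
v^0.42 = 4530^0.42 = 34.32
g^-0.2 = 0.27^-0.2 = 1.299
(sin 25°)^0.5 = 0.4226^0.5 = 0.6501
D = 1.09 × 4.952 × 34.32 × 1.299 × 0.6501 = 156.4 m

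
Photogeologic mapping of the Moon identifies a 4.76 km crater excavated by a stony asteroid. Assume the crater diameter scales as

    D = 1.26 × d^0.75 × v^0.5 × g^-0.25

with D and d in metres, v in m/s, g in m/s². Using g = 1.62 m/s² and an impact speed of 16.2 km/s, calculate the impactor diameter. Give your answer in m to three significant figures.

Rearranging for d: d = [D / (1.26 · 16200^0.5 · 1.62^-0.25)]^(1/0.75).
D = 4760 m.
16200^0.5 = 127.3
1.62^-0.25 = 0.8864
Denominator = 1.26 × 127.3 × 0.8864 = 142.2
D / 142.2 = 4760 / 142.2 = 33.47
d = 33.47^(1/0.75) = 33.47^1.3333 = 107.9 m

d ≈ 108 m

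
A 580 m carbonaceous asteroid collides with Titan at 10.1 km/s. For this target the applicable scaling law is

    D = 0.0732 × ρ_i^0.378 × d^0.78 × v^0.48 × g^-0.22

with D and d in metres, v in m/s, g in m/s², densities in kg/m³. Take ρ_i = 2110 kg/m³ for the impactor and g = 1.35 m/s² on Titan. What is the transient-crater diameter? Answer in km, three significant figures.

D ≈ 14.8 km

In SI units: v = 10100 m/s.
ρ_i^0.378 = 2110^0.378 = 18.05
d^0.78 = 580^0.78 = 143.0
v^0.48 = 10100^0.48 = 83.57
g^-0.22 = 1.35^-0.22 = 0.9361
D = 0.0732 × 18.05 × 143.0 × 83.57 × 0.9361 = 14781 m
   = 14.78 km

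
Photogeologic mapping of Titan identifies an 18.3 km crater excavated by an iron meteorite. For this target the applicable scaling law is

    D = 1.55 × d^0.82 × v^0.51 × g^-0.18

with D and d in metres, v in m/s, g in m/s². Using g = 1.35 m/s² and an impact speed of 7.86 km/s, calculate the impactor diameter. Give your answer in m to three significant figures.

Rearranging for d: d = [D / (1.55 · 7860^0.51 · 1.35^-0.18)]^(1/0.82).
D = 18300 m.
7860^0.51 = 96.98
1.35^-0.18 = 0.9474
Denominator = 1.55 × 96.98 × 0.9474 = 142.4
D / 142.4 = 18300 / 142.4 = 128.5
d = 128.5^(1/0.82) = 128.5^1.2195 = 373.1 m

d ≈ 373 m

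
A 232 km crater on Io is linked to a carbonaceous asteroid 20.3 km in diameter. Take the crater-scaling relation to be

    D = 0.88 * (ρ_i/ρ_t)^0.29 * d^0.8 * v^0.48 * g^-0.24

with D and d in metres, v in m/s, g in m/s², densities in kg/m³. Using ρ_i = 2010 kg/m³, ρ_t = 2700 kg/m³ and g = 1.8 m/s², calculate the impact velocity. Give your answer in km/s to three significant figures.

Rearranging for v: v = [D / (0.88 · (2010/2700)^0.29 · 20300^0.8 · 1.8^-0.24)]^(1/0.48).
D = 232000 m.
(2010/2700)^0.29 = 0.9180
20300^0.8 = 2793
1.8^-0.24 = 0.8684
Denominator = 0.88 × 0.9180 × 2793 × 0.8684 = 1959
D / 1959 = 232000 / 1959 = 118.4
v = 118.4^(1/0.48) = 118.4^2.0833 = 20865 m/s

v ≈ 20.9 km/s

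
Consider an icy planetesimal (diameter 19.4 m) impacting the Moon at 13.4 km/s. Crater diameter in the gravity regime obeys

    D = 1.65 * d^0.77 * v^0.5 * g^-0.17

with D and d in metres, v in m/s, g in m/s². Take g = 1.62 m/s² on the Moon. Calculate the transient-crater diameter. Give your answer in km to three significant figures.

In SI units: v = 13400 m/s.
d^0.77 = 19.4^0.77 = 9.809
v^0.5 = 13400^0.5 = 115.8
g^-0.17 = 1.62^-0.17 = 0.9213
D = 1.65 × 9.809 × 115.8 × 0.9213 = 1727 m
   = 1.727 km

D ≈ 1.73 km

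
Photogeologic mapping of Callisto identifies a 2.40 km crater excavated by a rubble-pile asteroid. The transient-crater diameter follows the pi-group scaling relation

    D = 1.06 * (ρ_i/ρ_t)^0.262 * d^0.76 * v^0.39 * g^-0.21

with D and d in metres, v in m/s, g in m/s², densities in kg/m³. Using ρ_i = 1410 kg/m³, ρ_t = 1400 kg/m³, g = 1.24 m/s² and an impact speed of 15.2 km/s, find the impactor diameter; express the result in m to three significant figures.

Rearranging for d: d = [D / (1.06 · (1410/1400)^0.262 · 15200^0.39 · 1.24^-0.21)]^(1/0.76).
D = 2400 m.
(1410/1400)^0.262 = 1.002
15200^0.39 = 42.75
1.24^-0.21 = 0.9558
Denominator = 1.06 × 1.002 × 42.75 × 0.9558 = 43.40
D / 43.40 = 2400 / 43.40 = 55.30
d = 55.30^(1/0.76) = 55.30^1.3158 = 196.4 m

d ≈ 196 m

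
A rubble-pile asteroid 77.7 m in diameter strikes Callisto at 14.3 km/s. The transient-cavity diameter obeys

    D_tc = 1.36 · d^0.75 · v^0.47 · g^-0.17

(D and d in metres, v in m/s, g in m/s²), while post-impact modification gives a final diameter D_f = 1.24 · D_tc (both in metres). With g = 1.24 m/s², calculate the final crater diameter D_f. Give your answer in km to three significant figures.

D_f ≈ 3.82 km

v = 14300 m/s.
d^0.75 = 77.7^0.75 = 26.17
v^0.47 = 14300^0.47 = 89.74
g^-0.17 = 1.24^-0.17 = 0.9641
D_tc = 1.36 × 26.17 × 89.74 × 0.9641 = 3079 m
D_f = 1.24 × 3079 = 3818 m
     = 3.818 km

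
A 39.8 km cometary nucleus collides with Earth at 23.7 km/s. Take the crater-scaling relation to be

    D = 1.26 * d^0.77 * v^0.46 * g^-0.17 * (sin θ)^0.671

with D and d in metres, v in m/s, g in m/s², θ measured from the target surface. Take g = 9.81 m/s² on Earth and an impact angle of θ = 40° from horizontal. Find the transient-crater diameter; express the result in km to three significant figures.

D ≈ 228 km

In SI units: d = 39800 m, v = 23700 m/s.
d^0.77 = 39800^0.77 = 3483
v^0.46 = 23700^0.46 = 102.9
g^-0.17 = 9.81^-0.17 = 0.6783
(sin 40°)^0.671 = 0.6428^0.671 = 0.7434
D = 1.26 × 3483 × 102.9 × 0.6783 × 0.7434 = 2.277 × 10^5 m
   = 227.7 km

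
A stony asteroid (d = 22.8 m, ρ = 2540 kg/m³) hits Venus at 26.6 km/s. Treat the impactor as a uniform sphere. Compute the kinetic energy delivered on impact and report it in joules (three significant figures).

v = 26600 m/s.
Mass m = (π/6) ρ d³ = (π/6) × 2540 × (22.8)³ = 1.576 × 10^7 kg
E = ½ m v² = 0.5 × 1.576 × 10^7 × (26600)² = 5.576 × 10^15 J

E ≈ 5.58 × 10^15 J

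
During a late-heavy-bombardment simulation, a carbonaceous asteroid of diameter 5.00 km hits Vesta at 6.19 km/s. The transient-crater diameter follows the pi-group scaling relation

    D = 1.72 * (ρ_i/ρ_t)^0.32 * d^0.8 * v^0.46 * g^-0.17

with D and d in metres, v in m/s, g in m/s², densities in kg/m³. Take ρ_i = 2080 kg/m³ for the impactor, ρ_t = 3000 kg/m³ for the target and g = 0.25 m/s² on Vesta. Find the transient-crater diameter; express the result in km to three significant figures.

In SI units: d = 5000 m, v = 6190 m/s.
(ρ_i/ρ_t)^0.32 = (2080/3000)^0.32 = 0.8894
d^0.8 = 5000^0.8 = 910.3
v^0.46 = 6190^0.46 = 55.49
g^-0.17 = 0.25^-0.17 = 1.266
D = 1.72 × 0.8894 × 910.3 × 55.49 × 1.266 = 97827 m
   = 97.83 km

D ≈ 97.8 km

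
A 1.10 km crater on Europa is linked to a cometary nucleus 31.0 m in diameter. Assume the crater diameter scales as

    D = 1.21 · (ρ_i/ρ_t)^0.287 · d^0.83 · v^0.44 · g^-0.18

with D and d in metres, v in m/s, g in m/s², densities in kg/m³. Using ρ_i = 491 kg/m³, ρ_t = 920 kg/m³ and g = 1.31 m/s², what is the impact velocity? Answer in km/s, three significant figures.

Rearranging for v: v = [D / (1.21 · (491/920)^0.287 · 31^0.83 · 1.31^-0.18)]^(1/0.44).
D = 1100 m.
(491/920)^0.287 = 0.8351
31^0.83 = 17.29
1.31^-0.18 = 0.9526
Denominator = 1.21 × 0.8351 × 17.29 × 0.9526 = 16.64
D / 16.64 = 1100 / 16.64 = 66.11
v = 66.11^(1/0.44) = 66.11^2.2727 = 13706 m/s

v ≈ 13.7 km/s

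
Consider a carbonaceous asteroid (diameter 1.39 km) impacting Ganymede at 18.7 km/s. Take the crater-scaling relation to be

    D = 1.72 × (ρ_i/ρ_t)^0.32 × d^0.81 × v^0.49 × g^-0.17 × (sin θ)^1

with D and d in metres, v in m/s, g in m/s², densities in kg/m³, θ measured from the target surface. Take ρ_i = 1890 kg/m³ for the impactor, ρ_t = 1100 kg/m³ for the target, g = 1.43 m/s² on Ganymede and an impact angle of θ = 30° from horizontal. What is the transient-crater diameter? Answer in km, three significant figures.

In SI units: d = 1390 m, v = 18700 m/s.
(ρ_i/ρ_t)^0.32 = (1890/1100)^0.32 = 1.189
d^0.81 = 1390^0.81 = 351.4
v^0.49 = 18700^0.49 = 123.9
g^-0.17 = 1.43^-0.17 = 0.9410
(sin 30°)^1 = 0.5000^1 = 0.5000
D = 1.72 × 1.189 × 351.4 × 123.9 × 0.9410 × 0.5000 = 41893 m
   = 41.89 km

D ≈ 41.9 km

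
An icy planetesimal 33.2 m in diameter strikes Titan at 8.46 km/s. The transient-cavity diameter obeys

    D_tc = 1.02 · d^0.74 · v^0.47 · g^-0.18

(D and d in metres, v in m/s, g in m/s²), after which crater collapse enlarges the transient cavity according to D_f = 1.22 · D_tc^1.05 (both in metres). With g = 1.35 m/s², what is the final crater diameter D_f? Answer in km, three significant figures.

v = 8460 m/s.
d^0.74 = 33.2^0.74 = 13.35
v^0.47 = 8460^0.47 = 70.12
g^-0.18 = 1.35^-0.18 = 0.9474
D_tc = 1.02 × 13.35 × 70.12 × 0.9474 = 904.6 m
D_f = 1.22 × (904.6)^1.05 = 1551 m
     = 1.551 km

D_f ≈ 1.55 km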